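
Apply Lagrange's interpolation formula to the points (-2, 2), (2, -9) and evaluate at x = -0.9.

Lagrange interpolation formula:
P(x) = Σ yᵢ × Lᵢ(x)
where Lᵢ(x) = Π_{j≠i} (x - xⱼ)/(xᵢ - xⱼ)

L_0(-0.9) = (-0.9 - 2)/(-2 - 2) = 0.725000
L_1(-0.9) = (-0.9 - (-2))/(2 - (-2)) = 0.275000

P(-0.9) = 2×L_0(-0.9) + (-9)×L_1(-0.9)
P(-0.9) = -1.025000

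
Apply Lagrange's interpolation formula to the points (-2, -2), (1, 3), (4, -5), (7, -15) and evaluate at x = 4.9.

Lagrange interpolation formula:
P(x) = Σ yᵢ × Lᵢ(x)
where Lᵢ(x) = Π_{j≠i} (x - xⱼ)/(xᵢ - xⱼ)

L_0(4.9) = (4.9 - 1)/(-2 - 1) × (4.9 - 4)/(-2 - 4) × (4.9 - 7)/(-2 - 7) = 0.045500
L_1(4.9) = (4.9 - (-2))/(1 - (-2)) × (4.9 - 4)/(1 - 4) × (4.9 - 7)/(1 - 7) = -0.241500
L_2(4.9) = (4.9 - (-2))/(4 - (-2)) × (4.9 - 1)/(4 - 1) × (4.9 - 7)/(4 - 7) = 1.046500
L_3(4.9) = (4.9 - (-2))/(7 - (-2)) × (4.9 - 1)/(7 - 1) × (4.9 - 4)/(7 - 4) = 0.149500

P(4.9) = (-2)×L_0(4.9) + 3×L_1(4.9) + (-5)×L_2(4.9) + (-15)×L_3(4.9)
P(4.9) = -8.290500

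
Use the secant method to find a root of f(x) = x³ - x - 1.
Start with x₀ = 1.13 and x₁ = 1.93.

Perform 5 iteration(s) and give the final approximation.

f(x) = x³ - x - 1
x₀ = 1.13, x₁ = 1.93

Secant formula: x_{n+1} = x_n - f(x_n)(x_n - x_{n-1})/(f(x_n) - f(x_{n-1}))

Iteration 1:
  f(1.130000) = -0.687103
  f(1.930000) = 4.259057
  x_2 = 1.930000 - 4.259057×(1.930000 - 1.130000)/(4.259057 - (-0.687103))
       = 1.241133
Iteration 2:
  f(1.930000) = 4.259057
  f(1.241133) = -0.329277
  x_3 = 1.241133 - (-0.329277)×(1.241133 - 1.930000)/(-0.329277 - 4.259057)
       = 1.290569
Iteration 3:
  f(1.241133) = -0.329277
  f(1.290569) = -0.141038
  x_4 = 1.290569 - (-0.141038)×(1.290569 - 1.241133)/(-0.141038 - (-0.329277))
       = 1.327609
Iteration 4:
  f(1.290569) = -0.141038
  f(1.327609) = 0.012362
  x_5 = 1.327609 - 0.012362×(1.327609 - 1.290569)/(0.012362 - (-0.141038))
       = 1.324624
Iteration 5:
  f(1.327609) = 0.012362
  f(1.324624) = -0.000401
  x_6 = 1.324624 - (-0.000401)×(1.324624 - 1.327609)/(-0.000401 - 0.012362)
       = 1.324718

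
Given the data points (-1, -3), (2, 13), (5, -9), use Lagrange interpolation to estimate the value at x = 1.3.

Lagrange interpolation formula:
P(x) = Σ yᵢ × Lᵢ(x)
where Lᵢ(x) = Π_{j≠i} (x - xⱼ)/(xᵢ - xⱼ)

L_0(1.3) = (1.3 - 2)/(-1 - 2) × (1.3 - 5)/(-1 - 5) = 0.143889
L_1(1.3) = (1.3 - (-1))/(2 - (-1)) × (1.3 - 5)/(2 - 5) = 0.945556
L_2(1.3) = (1.3 - (-1))/(5 - (-1)) × (1.3 - 2)/(5 - 2) = -0.089444

P(1.3) = (-3)×L_0(1.3) + 13×L_1(1.3) + (-9)×L_2(1.3)
P(1.3) = 12.665556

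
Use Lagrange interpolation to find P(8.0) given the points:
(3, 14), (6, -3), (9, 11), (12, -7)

Lagrange interpolation formula:
P(x) = Σ yᵢ × Lᵢ(x)
where Lᵢ(x) = Π_{j≠i} (x - xⱼ)/(xᵢ - xⱼ)

L_0(8.0) = (8.0 - 6)/(3 - 6) × (8.0 - 9)/(3 - 9) × (8.0 - 12)/(3 - 12) = -0.049383
L_1(8.0) = (8.0 - 3)/(6 - 3) × (8.0 - 9)/(6 - 9) × (8.0 - 12)/(6 - 12) = 0.370370
L_2(8.0) = (8.0 - 3)/(9 - 3) × (8.0 - 6)/(9 - 6) × (8.0 - 12)/(9 - 12) = 0.740741
L_3(8.0) = (8.0 - 3)/(12 - 3) × (8.0 - 6)/(12 - 6) × (8.0 - 9)/(12 - 9) = -0.061728

P(8.0) = 14×L_0(8.0) + (-3)×L_1(8.0) + 11×L_2(8.0) + (-7)×L_3(8.0)
P(8.0) = 6.777778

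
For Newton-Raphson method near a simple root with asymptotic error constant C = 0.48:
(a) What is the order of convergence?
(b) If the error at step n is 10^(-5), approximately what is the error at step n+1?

(a) Newton-Raphson has quadratic (order 2) convergence near simple roots.
    This means |e_{n+1}| ≈ C|e_n|².

(b) With |e_n| = 10^(-5) and C = 0.48:
    |e_{n+1}| ≈ 0.48 × (10^(-5))² = 0.48 × 10^(-10)

(a) 2 (quadratic); (b) |e_{n+1}| ≈ 4.800e-11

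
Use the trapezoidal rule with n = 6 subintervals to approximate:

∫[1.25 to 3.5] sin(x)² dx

f(x) = sin(x)²
a = 1.25, b = 3.5, n = 6
h = (b - a)/n = 0.375000

Trapezoidal rule: (h/2)[f(x₀) + 2f(x₁) + 2f(x₂) + ... + f(xₙ)]

x_0 = 1.2500, f(x_0) = 0.900572, coefficient = 1
x_1 = 1.6250, f(x_1) = 0.997065, coefficient = 2
x_2 = 2.0000, f(x_2) = 0.826822, coefficient = 2
x_3 = 2.3750, f(x_3) = 0.481199, coefficient = 2
x_4 = 2.7500, f(x_4) = 0.145665, coefficient = 2
x_5 = 3.1250, f(x_5) = 0.000275, coefficient = 2
x_6 = 3.5000, f(x_6) = 0.123049, coefficient = 1

I ≈ (0.375000/2) × 5.925673 = 1.111064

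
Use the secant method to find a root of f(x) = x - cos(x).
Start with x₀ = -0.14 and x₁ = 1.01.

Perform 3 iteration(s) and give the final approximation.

f(x) = x - cos(x)
x₀ = -0.14, x₁ = 1.01

Secant formula: x_{n+1} = x_n - f(x_n)(x_n - x_{n-1})/(f(x_n) - f(x_{n-1}))

Iteration 1:
  f(-0.140000) = -1.130216
  f(1.010000) = 0.478139
  x_2 = 1.010000 - 0.478139×(1.010000 - (-0.140000))/(0.478139 - (-1.130216))
       = 0.668123
Iteration 2:
  f(1.010000) = 0.478139
  f(0.668123) = -0.116863
  x_3 = 0.668123 - (-0.116863)×(0.668123 - 1.010000)/(-0.116863 - 0.478139)
       = 0.735270
Iteration 3:
  f(0.668123) = -0.116863
  f(0.735270) = -0.006379
  x_4 = 0.735270 - (-0.006379)×(0.735270 - 0.668123)/(-0.006379 - (-0.116863))
       = 0.739147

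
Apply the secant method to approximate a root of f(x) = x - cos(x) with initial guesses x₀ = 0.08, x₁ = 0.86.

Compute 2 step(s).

f(x) = x - cos(x)
x₀ = 0.08, x₁ = 0.86

Secant formula: x_{n+1} = x_n - f(x_n)(x_n - x_{n-1})/(f(x_n) - f(x_{n-1}))

Iteration 1:
  f(0.080000) = -0.916802
  f(0.860000) = 0.207563
  x_2 = 0.860000 - 0.207563×(0.860000 - 0.080000)/(0.207563 - (-0.916802))
       = 0.716009
Iteration 2:
  f(0.860000) = 0.207563
  f(0.716009) = -0.038423
  x_3 = 0.716009 - (-0.038423)×(0.716009 - 0.860000)/(-0.038423 - 0.207563)
       = 0.738500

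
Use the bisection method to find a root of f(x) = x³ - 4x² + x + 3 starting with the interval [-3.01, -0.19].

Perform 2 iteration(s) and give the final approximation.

f(x) = x³ - 4x² + x + 3
Initial interval: [-3.01, -0.19]

Iteration 1:
  c_1 = (-3.010000 + (-0.190000))/2 = -1.600000
  f(c_1) = f(-1.600000) = -12.936000
  f(a) × f(c) ≥ 0, new interval: [-1.600000, -0.190000]
Iteration 2:
  c_2 = (-1.600000 + (-0.190000))/2 = -0.895000
  f(c_2) = f(-0.895000) = -1.816017
  f(a) × f(c) ≥ 0, new interval: [-0.895000, -0.190000]

After 2 iteration(s), the approximation is c_2 = -0.895000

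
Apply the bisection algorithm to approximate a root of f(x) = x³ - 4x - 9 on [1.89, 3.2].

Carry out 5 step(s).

f(x) = x³ - 4x - 9
Initial interval: [1.89, 3.2]

Iteration 1:
  c_1 = (1.890000 + 3.200000)/2 = 2.545000
  f(c_1) = f(2.545000) = -2.695971
  f(a) × f(c) ≥ 0, new interval: [2.545000, 3.200000]
Iteration 2:
  c_2 = (2.545000 + 3.200000)/2 = 2.872500
  f(c_2) = f(2.872500) = 3.211734
  f(a) × f(c) < 0, new interval: [2.545000, 2.872500]
Iteration 3:
  c_3 = (2.545000 + 2.872500)/2 = 2.708750
  f(c_3) = f(2.708750) = 0.039983
  f(a) × f(c) < 0, new interval: [2.545000, 2.708750]
Iteration 4:
  c_4 = (2.545000 + 2.708750)/2 = 2.626875
  f(c_4) = f(2.626875) = -1.380822
  f(a) × f(c) ≥ 0, new interval: [2.626875, 2.708750]
Iteration 5:
  c_5 = (2.626875 + 2.708750)/2 = 2.667813
  f(c_5) = f(2.667813) = -0.683832
  f(a) × f(c) ≥ 0, new interval: [2.667813, 2.708750]

After 5 iteration(s), the approximation is c_5 = 2.667813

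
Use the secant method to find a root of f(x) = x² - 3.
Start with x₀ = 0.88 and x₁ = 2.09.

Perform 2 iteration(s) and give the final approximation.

f(x) = x² - 3
x₀ = 0.88, x₁ = 2.09

Secant formula: x_{n+1} = x_n - f(x_n)(x_n - x_{n-1})/(f(x_n) - f(x_{n-1}))

Iteration 1:
  f(0.880000) = -2.225600
  f(2.090000) = 1.368100
  x_2 = 2.090000 - 1.368100×(2.090000 - 0.880000)/(1.368100 - (-2.225600))
       = 1.629360
Iteration 2:
  f(2.090000) = 1.368100
  f(1.629360) = -0.345185
  x_3 = 1.629360 - (-0.345185)×(1.629360 - 2.090000)/(-0.345185 - 1.368100)
       = 1.722168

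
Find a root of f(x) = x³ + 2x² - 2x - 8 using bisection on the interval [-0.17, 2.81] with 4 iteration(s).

f(x) = x³ + 2x² - 2x - 8
Initial interval: [-0.17, 2.81]

Iteration 1:
  c_1 = (-0.170000 + 2.810000)/2 = 1.320000
  f(c_1) = f(1.320000) = -4.855232
  f(a) × f(c) ≥ 0, new interval: [1.320000, 2.810000]
Iteration 2:
  c_2 = (1.320000 + 2.810000)/2 = 2.065000
  f(c_2) = f(2.065000) = 5.204075
  f(a) × f(c) < 0, new interval: [1.320000, 2.065000]
Iteration 3:
  c_3 = (1.320000 + 2.065000)/2 = 1.692500
  f(c_3) = f(1.692500) = -0.807626
  f(a) × f(c) ≥ 0, new interval: [1.692500, 2.065000]
Iteration 4:
  c_4 = (1.692500 + 2.065000)/2 = 1.878750
  f(c_4) = f(1.878750) = 1.933330
  f(a) × f(c) < 0, new interval: [1.692500, 1.878750]

After 4 iteration(s), the approximation is c_4 = 1.878750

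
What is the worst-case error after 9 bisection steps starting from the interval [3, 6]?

Bisection error bound: |error| ≤ (b-a)/2^n
|error| ≤ (6 - 3)/2^9 = 3/2^9
|error| ≤ 0.0058593750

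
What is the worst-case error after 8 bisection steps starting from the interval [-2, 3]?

Bisection error bound: |error| ≤ (b-a)/2^n
|error| ≤ (3 - (-2))/2^8 = 5/2^8
|error| ≤ 0.0195312500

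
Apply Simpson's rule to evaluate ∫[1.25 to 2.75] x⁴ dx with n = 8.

f(x) = x⁴
a = 1.25, b = 2.75, n = 8
h = (b - a)/n = 0.187500

Simpson's rule: (h/3)[f(x₀) + 4f(x₁) + 2f(x₂) + ... + f(xₙ)]

x_0 = 1.2500, f(x_0) = 2.441406, coefficient = 1
x_1 = 1.4375, f(x_1) = 4.270035, coefficient = 4
x_2 = 1.6250, f(x_2) = 6.972900, coefficient = 2
x_3 = 1.8125, f(x_3) = 10.792252, coefficient = 4
x_4 = 2.0000, f(x_4) = 16.000000, coefficient = 2
x_5 = 2.1875, f(x_5) = 22.897720, coefficient = 4
x_6 = 2.3750, f(x_6) = 31.816650, coefficient = 2
x_7 = 2.5625, f(x_7) = 43.117691, coefficient = 4
x_8 = 2.7500, f(x_8) = 57.191406, coefficient = 1

I ≈ (0.187500/3) × 493.522705 = 30.845169
Exact value: 30.844922
Error: 0.000247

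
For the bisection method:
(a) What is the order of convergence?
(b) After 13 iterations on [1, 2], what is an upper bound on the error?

(a) Bisection has linear (order 1) convergence; the error is halved each step.

(b) Error bound = (b-a)/2^n = (2 - 1)/2^{13}
    = 1/2^{13}

(a) 1 (linear); (b) error ≤ 1.22e-04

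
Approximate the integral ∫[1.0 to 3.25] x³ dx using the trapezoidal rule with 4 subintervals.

f(x) = x³
a = 1.0, b = 3.25, n = 4
h = (b - a)/n = 0.562500

Trapezoidal rule: (h/2)[f(x₀) + 2f(x₁) + 2f(x₂) + ... + f(xₙ)]

x_0 = 1.0000, f(x_0) = 1.000000, coefficient = 1
x_1 = 1.5625, f(x_1) = 3.814697, coefficient = 2
x_2 = 2.1250, f(x_2) = 9.595703, coefficient = 2
x_3 = 2.6875, f(x_3) = 19.410889, coefficient = 2
x_4 = 3.2500, f(x_4) = 34.328125, coefficient = 1

I ≈ (0.562500/2) × 100.970703 = 28.398010
Exact value: 27.641602
Error: 0.756409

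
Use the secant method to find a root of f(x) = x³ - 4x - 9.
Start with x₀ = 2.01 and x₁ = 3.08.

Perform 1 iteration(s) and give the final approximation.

f(x) = x³ - 4x - 9
x₀ = 2.01, x₁ = 3.08

Secant formula: x_{n+1} = x_n - f(x_n)(x_n - x_{n-1})/(f(x_n) - f(x_{n-1}))

Iteration 1:
  f(2.010000) = -8.919399
  f(3.080000) = 7.898112
  x_2 = 3.080000 - 7.898112×(3.080000 - 2.010000)/(7.898112 - (-8.919399))
       = 2.577489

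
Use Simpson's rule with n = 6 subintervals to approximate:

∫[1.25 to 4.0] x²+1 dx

f(x) = x²+1
a = 1.25, b = 4.0, n = 6
h = (b - a)/n = 0.458333

Simpson's rule: (h/3)[f(x₀) + 4f(x₁) + 2f(x₂) + ... + f(xₙ)]

x_0 = 1.2500, f(x_0) = 2.562500, coefficient = 1
x_1 = 1.7083, f(x_1) = 3.918403, coefficient = 4
x_2 = 2.1667, f(x_2) = 5.694444, coefficient = 2
x_3 = 2.6250, f(x_3) = 7.890625, coefficient = 4
x_4 = 3.0833, f(x_4) = 10.506944, coefficient = 2
x_5 = 3.5417, f(x_5) = 13.543403, coefficient = 4
x_6 = 4.0000, f(x_6) = 17.000000, coefficient = 1

I ≈ (0.458333/3) × 153.375000 = 23.432292
Exact value: 23.432292
Error: 0.000000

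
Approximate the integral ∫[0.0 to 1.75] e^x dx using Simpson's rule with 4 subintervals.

f(x) = e^x
a = 0.0, b = 1.75, n = 4
h = (b - a)/n = 0.437500

Simpson's rule: (h/3)[f(x₀) + 4f(x₁) + 2f(x₂) + ... + f(xₙ)]

x_0 = 0.0000, f(x_0) = 1.000000, coefficient = 1
x_1 = 0.4375, f(x_1) = 1.548830, coefficient = 4
x_2 = 0.8750, f(x_2) = 2.398875, coefficient = 2
x_3 = 1.3125, f(x_3) = 3.715451, coefficient = 4
x_4 = 1.7500, f(x_4) = 5.754603, coefficient = 1

I ≈ (0.437500/3) × 32.609477 = 4.755549
Exact value: 4.754603
Error: 0.000946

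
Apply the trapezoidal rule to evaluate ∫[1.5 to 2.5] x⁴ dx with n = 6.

f(x) = x⁴
a = 1.5, b = 2.5, n = 6
h = (b - a)/n = 0.166667

Trapezoidal rule: (h/2)[f(x₀) + 2f(x₁) + 2f(x₂) + ... + f(xₙ)]

x_0 = 1.5000, f(x_0) = 5.062500, coefficient = 1
x_1 = 1.6667, f(x_1) = 7.716049, coefficient = 2
x_2 = 1.8333, f(x_2) = 11.297068, coefficient = 2
x_3 = 2.0000, f(x_3) = 16.000000, coefficient = 2
x_4 = 2.1667, f(x_4) = 22.037809, coefficient = 2
x_5 = 2.3333, f(x_5) = 29.641975, coefficient = 2
x_6 = 2.5000, f(x_6) = 39.062500, coefficient = 1

I ≈ (0.166667/2) × 217.510802 = 18.125900
Exact value: 18.012500
Error: 0.113400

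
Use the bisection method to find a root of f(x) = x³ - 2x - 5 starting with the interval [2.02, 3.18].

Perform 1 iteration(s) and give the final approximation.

f(x) = x³ - 2x - 5
Initial interval: [2.02, 3.18]

Iteration 1:
  c_1 = (2.020000 + 3.180000)/2 = 2.600000
  f(c_1) = f(2.600000) = 7.376000
  f(a) × f(c) < 0, new interval: [2.020000, 2.600000]

After 1 iteration(s), the approximation is c_1 = 2.600000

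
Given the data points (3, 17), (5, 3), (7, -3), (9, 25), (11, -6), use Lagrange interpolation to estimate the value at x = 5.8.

Lagrange interpolation formula:
P(x) = Σ yᵢ × Lᵢ(x)
where Lᵢ(x) = Π_{j≠i} (x - xⱼ)/(xᵢ - xⱼ)

L_0(5.8) = (5.8 - 5)/(3 - 5) × (5.8 - 7)/(3 - 7) × (5.8 - 9)/(3 - 9) × (5.8 - 11)/(3 - 11) = -0.041600
L_1(5.8) = (5.8 - 3)/(5 - 3) × (5.8 - 7)/(5 - 7) × (5.8 - 9)/(5 - 9) × (5.8 - 11)/(5 - 11) = 0.582400
L_2(5.8) = (5.8 - 3)/(7 - 3) × (5.8 - 5)/(7 - 5) × (5.8 - 9)/(7 - 9) × (5.8 - 11)/(7 - 11) = 0.582400
L_3(5.8) = (5.8 - 3)/(9 - 3) × (5.8 - 5)/(9 - 5) × (5.8 - 7)/(9 - 7) × (5.8 - 11)/(9 - 11) = -0.145600
L_4(5.8) = (5.8 - 3)/(11 - 3) × (5.8 - 5)/(11 - 5) × (5.8 - 7)/(11 - 7) × (5.8 - 9)/(11 - 9) = 0.022400

P(5.8) = 17×L_0(5.8) + 3×L_1(5.8) + (-3)×L_2(5.8) + 25×L_3(5.8) + (-6)×L_4(5.8)
P(5.8) = -4.481600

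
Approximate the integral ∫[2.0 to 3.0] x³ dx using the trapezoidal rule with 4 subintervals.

f(x) = x³
a = 2.0, b = 3.0, n = 4
h = (b - a)/n = 0.250000

Trapezoidal rule: (h/2)[f(x₀) + 2f(x₁) + 2f(x₂) + ... + f(xₙ)]

x_0 = 2.0000, f(x_0) = 8.000000, coefficient = 1
x_1 = 2.2500, f(x_1) = 11.390625, coefficient = 2
x_2 = 2.5000, f(x_2) = 15.625000, coefficient = 2
x_3 = 2.7500, f(x_3) = 20.796875, coefficient = 2
x_4 = 3.0000, f(x_4) = 27.000000, coefficient = 1

I ≈ (0.250000/2) × 130.625000 = 16.328125
Exact value: 16.250000
Error: 0.078125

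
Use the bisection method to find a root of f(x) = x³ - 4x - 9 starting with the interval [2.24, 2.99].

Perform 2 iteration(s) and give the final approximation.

f(x) = x³ - 4x - 9
Initial interval: [2.24, 2.99]

Iteration 1:
  c_1 = (2.240000 + 2.990000)/2 = 2.615000
  f(c_1) = f(2.615000) = -1.578042
  f(a) × f(c) ≥ 0, new interval: [2.615000, 2.990000]
Iteration 2:
  c_2 = (2.615000 + 2.990000)/2 = 2.802500
  f(c_2) = f(2.802500) = 1.800853
  f(a) × f(c) < 0, new interval: [2.615000, 2.802500]

After 2 iteration(s), the approximation is c_2 = 2.802500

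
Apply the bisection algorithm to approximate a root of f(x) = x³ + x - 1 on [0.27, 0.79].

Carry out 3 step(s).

f(x) = x³ + x - 1
Initial interval: [0.27, 0.79]

Iteration 1:
  c_1 = (0.270000 + 0.790000)/2 = 0.530000
  f(c_1) = f(0.530000) = -0.321123
  f(a) × f(c) ≥ 0, new interval: [0.530000, 0.790000]
Iteration 2:
  c_2 = (0.530000 + 0.790000)/2 = 0.660000
  f(c_2) = f(0.660000) = -0.052504
  f(a) × f(c) ≥ 0, new interval: [0.660000, 0.790000]
Iteration 3:
  c_3 = (0.660000 + 0.790000)/2 = 0.725000
  f(c_3) = f(0.725000) = 0.106078
  f(a) × f(c) < 0, new interval: [0.660000, 0.725000]

After 3 iteration(s), the approximation is c_3 = 0.725000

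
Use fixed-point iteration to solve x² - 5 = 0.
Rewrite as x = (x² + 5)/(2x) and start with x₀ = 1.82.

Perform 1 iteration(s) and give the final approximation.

Equation: x² - 5 = 0
Fixed-point form: x = (x² + 5)/(2x)
x₀ = 1.82

x_1 = g(1.820000) = 2.283626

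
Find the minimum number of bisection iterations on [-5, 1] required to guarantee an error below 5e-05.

We need (b-a)/2^n ≤ 5e-05
(1 - (-5))/2^n ≤ 5e-05
6/2^n ≤ 5e-05
2^n ≥ 120000
n ≥ log₂(120000) = 16.87
n ≥ 17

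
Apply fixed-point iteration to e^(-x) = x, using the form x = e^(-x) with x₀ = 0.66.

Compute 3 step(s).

Equation: e^(-x) = x
Fixed-point form: x = e^(-x)
x₀ = 0.66

x_1 = g(0.660000) = 0.516851
x_2 = g(0.516851) = 0.596395
x_3 = g(0.596395) = 0.550793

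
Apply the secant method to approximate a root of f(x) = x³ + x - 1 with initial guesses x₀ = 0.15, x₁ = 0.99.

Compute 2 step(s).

f(x) = x³ + x - 1
x₀ = 0.15, x₁ = 0.99

Secant formula: x_{n+1} = x_n - f(x_n)(x_n - x_{n-1})/(f(x_n) - f(x_{n-1}))

Iteration 1:
  f(0.150000) = -0.846625
  f(0.990000) = 0.960299
  x_2 = 0.990000 - 0.960299×(0.990000 - 0.150000)/(0.960299 - (-0.846625))
       = 0.543578
Iteration 2:
  f(0.990000) = 0.960299
  f(0.543578) = -0.295808
  x_3 = 0.543578 - (-0.295808)×(0.543578 - 0.990000)/(-0.295808 - 0.960299)
       = 0.648708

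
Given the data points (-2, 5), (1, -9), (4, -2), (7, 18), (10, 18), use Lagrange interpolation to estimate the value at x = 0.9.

Lagrange interpolation formula:
P(x) = Σ yᵢ × Lᵢ(x)
where Lᵢ(x) = Π_{j≠i} (x - xⱼ)/(xᵢ - xⱼ)

L_0(0.9) = (0.9 - 1)/(-2 - 1) × (0.9 - 4)/(-2 - 4) × (0.9 - 7)/(-2 - 7) × (0.9 - 10)/(-2 - 10) = 0.008852
L_1(0.9) = (0.9 - (-2))/(1 - (-2)) × (0.9 - 4)/(1 - 4) × (0.9 - 7)/(1 - 7) × (0.9 - 10)/(1 - 10) = 1.026821
L_2(0.9) = (0.9 - (-2))/(4 - (-2)) × (0.9 - 1)/(4 - 1) × (0.9 - 7)/(4 - 7) × (0.9 - 10)/(4 - 10) = -0.049685
L_3(0.9) = (0.9 - (-2))/(7 - (-2)) × (0.9 - 1)/(7 - 1) × (0.9 - 4)/(7 - 4) × (0.9 - 10)/(7 - 10) = 0.016833
L_4(0.9) = (0.9 - (-2))/(10 - (-2)) × (0.9 - 1)/(10 - 1) × (0.9 - 4)/(10 - 4) × (0.9 - 7)/(10 - 7) = -0.002821

P(0.9) = 5×L_0(0.9) + (-9)×L_1(0.9) + (-2)×L_2(0.9) + 18×L_3(0.9) + 18×L_4(0.9)
P(0.9) = -8.845538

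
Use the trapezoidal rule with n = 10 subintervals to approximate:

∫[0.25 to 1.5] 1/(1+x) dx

f(x) = 1/(1+x)
a = 0.25, b = 1.5, n = 10
h = (b - a)/n = 0.125000

Trapezoidal rule: (h/2)[f(x₀) + 2f(x₁) + 2f(x₂) + ... + f(xₙ)]

x_0 = 0.2500, f(x_0) = 0.800000, coefficient = 1
x_1 = 0.3750, f(x_1) = 0.727273, coefficient = 2
x_2 = 0.5000, f(x_2) = 0.666667, coefficient = 2
x_3 = 0.6250, f(x_3) = 0.615385, coefficient = 2
x_4 = 0.7500, f(x_4) = 0.571429, coefficient = 2
x_5 = 0.8750, f(x_5) = 0.533333, coefficient = 2
x_6 = 1.0000, f(x_6) = 0.500000, coefficient = 2
x_7 = 1.1250, f(x_7) = 0.470588, coefficient = 2
x_8 = 1.2500, f(x_8) = 0.444444, coefficient = 2
x_9 = 1.3750, f(x_9) = 0.421053, coefficient = 2
x_10 = 1.5000, f(x_10) = 0.400000, coefficient = 1

I ≈ (0.125000/2) × 11.100342 = 0.693771
Exact value: 0.693147
Error: 0.000624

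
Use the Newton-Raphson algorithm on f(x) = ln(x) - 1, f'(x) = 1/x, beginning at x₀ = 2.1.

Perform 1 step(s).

f(x) = ln(x) - 1
f'(x) = 1/x
x₀ = 2.1

Newton-Raphson formula: x_{n+1} = x_n - f(x_n)/f'(x_n)

Iteration 1:
  f(2.100000) = -0.258063
  f'(2.100000) = 0.476190
  x_1 = 2.100000 - (-0.258063)/0.476190 = 2.641932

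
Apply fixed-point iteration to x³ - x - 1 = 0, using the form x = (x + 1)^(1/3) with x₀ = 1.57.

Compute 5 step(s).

Equation: x³ - x - 1 = 0
Fixed-point form: x = (x + 1)^(1/3)
x₀ = 1.57

x_1 = g(1.570000) = 1.369760
x_2 = g(1.369760) = 1.333219
x_3 = g(1.333219) = 1.326331
x_4 = g(1.326331) = 1.325024
x_5 = g(1.325024) = 1.324776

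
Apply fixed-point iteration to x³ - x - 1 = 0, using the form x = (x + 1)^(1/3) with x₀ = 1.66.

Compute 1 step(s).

Equation: x³ - x - 1 = 0
Fixed-point form: x = (x + 1)^(1/3)
x₀ = 1.66

x_1 = g(1.660000) = 1.385566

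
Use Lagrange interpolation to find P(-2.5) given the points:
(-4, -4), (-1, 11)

Lagrange interpolation formula:
P(x) = Σ yᵢ × Lᵢ(x)
where Lᵢ(x) = Π_{j≠i} (x - xⱼ)/(xᵢ - xⱼ)

L_0(-2.5) = (-2.5 - (-1))/(-4 - (-1)) = 0.500000
L_1(-2.5) = (-2.5 - (-4))/(-1 - (-4)) = 0.500000

P(-2.5) = (-4)×L_0(-2.5) + 11×L_1(-2.5)
P(-2.5) = 3.500000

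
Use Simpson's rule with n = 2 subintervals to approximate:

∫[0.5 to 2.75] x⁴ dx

f(x) = x⁴
a = 0.5, b = 2.75, n = 2
h = (b - a)/n = 1.125000

Simpson's rule: (h/3)[f(x₀) + 4f(x₁) + 2f(x₂) + ... + f(xₙ)]

x_0 = 0.5000, f(x_0) = 0.062500, coefficient = 1
x_1 = 1.6250, f(x_1) = 6.972900, coefficient = 4
x_2 = 2.7500, f(x_2) = 57.191406, coefficient = 1

I ≈ (1.125000/3) × 85.145508 = 31.929565
Exact value: 31.449023
Error: 0.480542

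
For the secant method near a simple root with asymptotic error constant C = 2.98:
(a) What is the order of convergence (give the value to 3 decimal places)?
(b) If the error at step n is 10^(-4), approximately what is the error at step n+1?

(a) Secant method has superlinear convergence with order φ = (1+√5)/2 ≈ 1.618.
    This means |e_{n+1}| ≈ C|e_n|^1.618.

(b) With |e_n| = 10^(-4) and C = 2.98:
    |e_{n+1}| ≈ 2.98 × (10^(-4))^1.618 = 2.98 × 10^(-6.47)

(a) ≈ 1.618 (golden ratio); (b) |e_{n+1}| ≈ 1.005e-06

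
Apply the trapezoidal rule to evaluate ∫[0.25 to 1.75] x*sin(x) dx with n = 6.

f(x) = x*sin(x)
a = 0.25, b = 1.75, n = 6
h = (b - a)/n = 0.250000

Trapezoidal rule: (h/2)[f(x₀) + 2f(x₁) + 2f(x₂) + ... + f(xₙ)]

x_0 = 0.2500, f(x_0) = 0.061851, coefficient = 1
x_1 = 0.5000, f(x_1) = 0.239713, coefficient = 2
x_2 = 0.7500, f(x_2) = 0.511229, coefficient = 2
x_3 = 1.0000, f(x_3) = 0.841471, coefficient = 2
x_4 = 1.2500, f(x_4) = 1.186231, coefficient = 2
x_5 = 1.5000, f(x_5) = 1.496242, coefficient = 2
x_6 = 1.7500, f(x_6) = 1.721975, coefficient = 1

I ≈ (0.250000/2) × 10.333599 = 1.291700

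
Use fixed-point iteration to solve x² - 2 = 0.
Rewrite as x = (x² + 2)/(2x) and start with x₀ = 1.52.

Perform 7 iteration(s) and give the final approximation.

Equation: x² - 2 = 0
Fixed-point form: x = (x² + 2)/(2x)
x₀ = 1.52

x_1 = g(1.520000) = 1.417895
x_2 = g(1.417895) = 1.414218
x_3 = g(1.414218) = 1.414214
x_4 = g(1.414214) = 1.414214
x_5 = g(1.414214) = 1.414214
x_6 = g(1.414214) = 1.414214
x_7 = g(1.414214) = 1.414214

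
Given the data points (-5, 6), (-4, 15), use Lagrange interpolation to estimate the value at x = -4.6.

Lagrange interpolation formula:
P(x) = Σ yᵢ × Lᵢ(x)
where Lᵢ(x) = Π_{j≠i} (x - xⱼ)/(xᵢ - xⱼ)

L_0(-4.6) = (-4.6 - (-4))/(-5 - (-4)) = 0.600000
L_1(-4.6) = (-4.6 - (-5))/(-4 - (-5)) = 0.400000

P(-4.6) = 6×L_0(-4.6) + 15×L_1(-4.6)
P(-4.6) = 9.600000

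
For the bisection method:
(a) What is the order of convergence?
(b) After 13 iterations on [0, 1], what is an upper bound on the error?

(a) Bisection has linear (order 1) convergence; the error is halved each step.

(b) Error bound = (b-a)/2^n = (1 - 0)/2^{13}
    = 1/2^{13}

(a) 1 (linear); (b) error ≤ 1.22e-04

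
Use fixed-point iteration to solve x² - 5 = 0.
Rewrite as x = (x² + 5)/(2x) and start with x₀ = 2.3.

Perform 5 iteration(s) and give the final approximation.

Equation: x² - 5 = 0
Fixed-point form: x = (x² + 5)/(2x)
x₀ = 2.3

x_1 = g(2.300000) = 2.236957
x_2 = g(2.236957) = 2.236068
x_3 = g(2.236068) = 2.236068
x_4 = g(2.236068) = 2.236068
x_5 = g(2.236068) = 2.236068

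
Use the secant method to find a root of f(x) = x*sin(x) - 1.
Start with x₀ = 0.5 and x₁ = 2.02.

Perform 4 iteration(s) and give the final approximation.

f(x) = x*sin(x) - 1
x₀ = 0.5, x₁ = 2.02

Secant formula: x_{n+1} = x_n - f(x_n)(x_n - x_{n-1})/(f(x_n) - f(x_{n-1}))

Iteration 1:
  f(0.500000) = -0.760287
  f(2.020000) = 0.819602
  x_2 = 2.020000 - 0.819602×(2.020000 - 0.500000)/(0.819602 - (-0.760287))
       = 1.231467
Iteration 2:
  f(2.020000) = 0.819602
  f(1.231467) = 0.161246
  x_3 = 1.231467 - 0.161246×(1.231467 - 2.020000)/(0.161246 - 0.819602)
       = 1.038337
Iteration 3:
  f(1.231467) = 0.161246
  f(1.038337) = -0.105409
  x_4 = 1.038337 - (-0.105409)×(1.038337 - 1.231467)/(-0.105409 - 0.161246)
       = 1.114681
Iteration 4:
  f(1.038337) = -0.105409
  f(1.114681) = 0.000728
  x_5 = 1.114681 - 0.000728×(1.114681 - 1.038337)/(0.000728 - (-0.105409))
       = 1.114158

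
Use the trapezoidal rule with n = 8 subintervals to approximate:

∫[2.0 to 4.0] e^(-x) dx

f(x) = e^(-x)
a = 2.0, b = 4.0, n = 8
h = (b - a)/n = 0.250000

Trapezoidal rule: (h/2)[f(x₀) + 2f(x₁) + 2f(x₂) + ... + f(xₙ)]

x_0 = 2.0000, f(x_0) = 0.135335, coefficient = 1
x_1 = 2.2500, f(x_1) = 0.105399, coefficient = 2
x_2 = 2.5000, f(x_2) = 0.082085, coefficient = 2
x_3 = 2.7500, f(x_3) = 0.063928, coefficient = 2
x_4 = 3.0000, f(x_4) = 0.049787, coefficient = 2
x_5 = 3.2500, f(x_5) = 0.038774, coefficient = 2
x_6 = 3.5000, f(x_6) = 0.030197, coefficient = 2
x_7 = 3.7500, f(x_7) = 0.023518, coefficient = 2
x_8 = 4.0000, f(x_8) = 0.018316, coefficient = 1

I ≈ (0.250000/2) × 0.941028 = 0.117628
Exact value: 0.117020
Error: 0.000609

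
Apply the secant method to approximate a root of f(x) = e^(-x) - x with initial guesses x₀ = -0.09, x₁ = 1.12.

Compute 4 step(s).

f(x) = e^(-x) - x
x₀ = -0.09, x₁ = 1.12

Secant formula: x_{n+1} = x_n - f(x_n)(x_n - x_{n-1})/(f(x_n) - f(x_{n-1}))

Iteration 1:
  f(-0.090000) = 1.184174
  f(1.120000) = -0.793720
  x_2 = 1.120000 - (-0.793720)×(1.120000 - (-0.090000))/(-0.793720 - 1.184174)
       = 0.634432
Iteration 2:
  f(1.120000) = -0.793720
  f(0.634432) = -0.104196
  x_3 = 0.634432 - (-0.104196)×(0.634432 - 1.120000)/(-0.104196 - (-0.793720))
       = 0.561057
Iteration 3:
  f(0.634432) = -0.104196
  f(0.561057) = 0.009549
  x_4 = 0.561057 - 0.009549×(0.561057 - 0.634432)/(0.009549 - (-0.104196))
       = 0.567217
Iteration 4:
  f(0.561057) = 0.009549
  f(0.567217) = -0.000115
  x_5 = 0.567217 - (-0.000115)×(0.567217 - 0.561057)/(-0.000115 - 0.009549)
       = 0.567143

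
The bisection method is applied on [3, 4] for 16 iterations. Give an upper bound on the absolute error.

Bisection error bound: |error| ≤ (b-a)/2^n
|error| ≤ (4 - 3)/2^16 = 1/2^16
|error| ≤ 0.0000152588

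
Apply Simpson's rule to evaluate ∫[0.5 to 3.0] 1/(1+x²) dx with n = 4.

f(x) = 1/(1+x²)
a = 0.5, b = 3.0, n = 4
h = (b - a)/n = 0.625000

Simpson's rule: (h/3)[f(x₀) + 4f(x₁) + 2f(x₂) + ... + f(xₙ)]

x_0 = 0.5000, f(x_0) = 0.800000, coefficient = 1
x_1 = 1.1250, f(x_1) = 0.441379, coefficient = 4
x_2 = 1.7500, f(x_2) = 0.246154, coefficient = 2
x_3 = 2.3750, f(x_3) = 0.150588, coefficient = 4
x_4 = 3.0000, f(x_4) = 0.100000, coefficient = 1

I ≈ (0.625000/3) × 3.760178 = 0.783370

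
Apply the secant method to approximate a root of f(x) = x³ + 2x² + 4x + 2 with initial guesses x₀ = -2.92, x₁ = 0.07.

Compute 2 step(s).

f(x) = x³ + 2x² + 4x + 2
x₀ = -2.92, x₁ = 0.07

Secant formula: x_{n+1} = x_n - f(x_n)(x_n - x_{n-1})/(f(x_n) - f(x_{n-1}))

Iteration 1:
  f(-2.920000) = -17.524288
  f(0.070000) = 2.290143
  x_2 = 0.070000 - 2.290143×(0.070000 - (-2.920000))/(2.290143 - (-17.524288))
       = -0.275583
Iteration 2:
  f(0.070000) = 2.290143
  f(-0.275583) = 1.028631
  x_3 = -0.275583 - 1.028631×(-0.275583 - 0.070000)/(1.028631 - 2.290143)
       = -0.557370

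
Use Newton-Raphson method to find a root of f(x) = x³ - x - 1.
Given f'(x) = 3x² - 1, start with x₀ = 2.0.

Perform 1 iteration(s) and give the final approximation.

f(x) = x³ - x - 1
f'(x) = 3x² - 1
x₀ = 2.0

Newton-Raphson formula: x_{n+1} = x_n - f(x_n)/f'(x_n)

Iteration 1:
  f(2.000000) = 5.000000
  f'(2.000000) = 11.000000
  x_1 = 2.000000 - 5.000000/11.000000 = 1.545455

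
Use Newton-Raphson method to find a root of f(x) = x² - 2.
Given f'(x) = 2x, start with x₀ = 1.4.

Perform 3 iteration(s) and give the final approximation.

f(x) = x² - 2
f'(x) = 2x
x₀ = 1.4

Newton-Raphson formula: x_{n+1} = x_n - f(x_n)/f'(x_n)

Iteration 1:
  f(1.400000) = -0.040000
  f'(1.400000) = 2.800000
  x_1 = 1.400000 - (-0.040000)/2.800000 = 1.414286
Iteration 2:
  f(1.414286) = 0.000204
  f'(1.414286) = 2.828571
  x_2 = 1.414286 - 0.000204/2.828571 = 1.414214
Iteration 3:
  f(1.414214) = 0.000000
  f'(1.414214) = 2.828427
  x_3 = 1.414214 - 0.000000/2.828427 = 1.414214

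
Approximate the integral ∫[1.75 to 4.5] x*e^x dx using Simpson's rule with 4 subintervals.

f(x) = x*e^x
a = 1.75, b = 4.5, n = 4
h = (b - a)/n = 0.687500

Simpson's rule: (h/3)[f(x₀) + 4f(x₁) + 2f(x₂) + ... + f(xₙ)]

x_0 = 1.7500, f(x_0) = 10.070555, coefficient = 1
x_1 = 2.4375, f(x_1) = 27.895710, coefficient = 4
x_2 = 3.1250, f(x_2) = 71.124672, coefficient = 2
x_3 = 3.8125, f(x_3) = 172.566927, coefficient = 4
x_4 = 4.5000, f(x_4) = 405.077091, coefficient = 1

I ≈ (0.687500/3) × 1359.247538 = 311.494227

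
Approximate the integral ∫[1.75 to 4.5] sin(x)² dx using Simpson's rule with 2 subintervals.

f(x) = sin(x)²
a = 1.75, b = 4.5, n = 2
h = (b - a)/n = 1.375000

Simpson's rule: (h/3)[f(x₀) + 4f(x₁) + 2f(x₂) + ... + f(xₙ)]

x_0 = 1.7500, f(x_0) = 0.968228, coefficient = 1
x_1 = 3.1250, f(x_1) = 0.000275, coefficient = 4
x_2 = 4.5000, f(x_2) = 0.955565, coefficient = 1

I ≈ (1.375000/3) × 1.924895 = 0.882243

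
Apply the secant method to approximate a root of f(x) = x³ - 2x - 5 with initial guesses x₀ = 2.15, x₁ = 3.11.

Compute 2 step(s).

f(x) = x³ - 2x - 5
x₀ = 2.15, x₁ = 3.11

Secant formula: x_{n+1} = x_n - f(x_n)(x_n - x_{n-1})/(f(x_n) - f(x_{n-1}))

Iteration 1:
  f(2.150000) = 0.638375
  f(3.110000) = 18.860231
  x_2 = 3.110000 - 18.860231×(3.110000 - 2.150000)/(18.860231 - 0.638375)
       = 2.116368
Iteration 2:
  f(3.110000) = 18.860231
  f(2.116368) = 0.246503
  x_3 = 2.116368 - 0.246503×(2.116368 - 3.110000)/(0.246503 - 18.860231)
       = 2.103209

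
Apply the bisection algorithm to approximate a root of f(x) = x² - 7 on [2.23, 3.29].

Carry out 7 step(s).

f(x) = x² - 7
Initial interval: [2.23, 3.29]

Iteration 1:
  c_1 = (2.230000 + 3.290000)/2 = 2.760000
  f(c_1) = f(2.760000) = 0.617600
  f(a) × f(c) < 0, new interval: [2.230000, 2.760000]
Iteration 2:
  c_2 = (2.230000 + 2.760000)/2 = 2.495000
  f(c_2) = f(2.495000) = -0.774975
  f(a) × f(c) ≥ 0, new interval: [2.495000, 2.760000]
Iteration 3:
  c_3 = (2.495000 + 2.760000)/2 = 2.627500
  f(c_3) = f(2.627500) = -0.096244
  f(a) × f(c) ≥ 0, new interval: [2.627500, 2.760000]
Iteration 4:
  c_4 = (2.627500 + 2.760000)/2 = 2.693750
  f(c_4) = f(2.693750) = 0.256289
  f(a) × f(c) < 0, new interval: [2.627500, 2.693750]
Iteration 5:
  c_5 = (2.627500 + 2.693750)/2 = 2.660625
  f(c_5) = f(2.660625) = 0.078925
  f(a) × f(c) < 0, new interval: [2.627500, 2.660625]
Iteration 6:
  c_6 = (2.627500 + 2.660625)/2 = 2.644062
  f(c_6) = f(2.644062) = -0.008933
  f(a) × f(c) ≥ 0, new interval: [2.644062, 2.660625]
Iteration 7:
  c_7 = (2.644062 + 2.660625)/2 = 2.652344
  f(c_7) = f(2.652344) = 0.034927
  f(a) × f(c) < 0, new interval: [2.644062, 2.652344]

After 7 iteration(s), the approximation is c_7 = 2.652344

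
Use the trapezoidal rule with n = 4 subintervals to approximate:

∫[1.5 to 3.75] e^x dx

f(x) = e^x
a = 1.5, b = 3.75, n = 4
h = (b - a)/n = 0.562500

Trapezoidal rule: (h/2)[f(x₀) + 2f(x₁) + 2f(x₂) + ... + f(xₙ)]

x_0 = 1.5000, f(x_0) = 4.481689, coefficient = 1
x_1 = 2.0625, f(x_1) = 7.865609, coefficient = 2
x_2 = 2.6250, f(x_2) = 13.804574, coefficient = 2
x_3 = 3.1875, f(x_3) = 24.227782, coefficient = 2
x_4 = 3.7500, f(x_4) = 42.521082, coefficient = 1

I ≈ (0.562500/2) × 138.798702 = 39.037135
Exact value: 38.039393
Error: 0.997742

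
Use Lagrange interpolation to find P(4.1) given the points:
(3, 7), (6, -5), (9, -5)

Lagrange interpolation formula:
P(x) = Σ yᵢ × Lᵢ(x)
where Lᵢ(x) = Π_{j≠i} (x - xⱼ)/(xᵢ - xⱼ)

L_0(4.1) = (4.1 - 6)/(3 - 6) × (4.1 - 9)/(3 - 9) = 0.517222
L_1(4.1) = (4.1 - 3)/(6 - 3) × (4.1 - 9)/(6 - 9) = 0.598889
L_2(4.1) = (4.1 - 3)/(9 - 3) × (4.1 - 6)/(9 - 6) = -0.116111

P(4.1) = 7×L_0(4.1) + (-5)×L_1(4.1) + (-5)×L_2(4.1)
P(4.1) = 1.206667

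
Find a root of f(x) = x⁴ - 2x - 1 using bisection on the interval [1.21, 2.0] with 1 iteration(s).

f(x) = x⁴ - 2x - 1
Initial interval: [1.21, 2.0]

Iteration 1:
  c_1 = (1.210000 + 2.000000)/2 = 1.605000
  f(c_1) = f(1.605000) = 2.425905
  f(a) × f(c) < 0, new interval: [1.210000, 1.605000]

After 1 iteration(s), the approximation is c_1 = 1.605000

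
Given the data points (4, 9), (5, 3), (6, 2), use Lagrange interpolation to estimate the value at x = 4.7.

Lagrange interpolation formula:
P(x) = Σ yᵢ × Lᵢ(x)
where Lᵢ(x) = Π_{j≠i} (x - xⱼ)/(xᵢ - xⱼ)

L_0(4.7) = (4.7 - 5)/(4 - 5) × (4.7 - 6)/(4 - 6) = 0.195000
L_1(4.7) = (4.7 - 4)/(5 - 4) × (4.7 - 6)/(5 - 6) = 0.910000
L_2(4.7) = (4.7 - 4)/(6 - 4) × (4.7 - 5)/(6 - 5) = -0.105000

P(4.7) = 9×L_0(4.7) + 3×L_1(4.7) + 2×L_2(4.7)
P(4.7) = 4.275000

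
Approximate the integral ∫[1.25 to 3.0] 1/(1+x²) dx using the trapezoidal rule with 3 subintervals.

f(x) = 1/(1+x²)
a = 1.25, b = 3.0, n = 3
h = (b - a)/n = 0.583333

Trapezoidal rule: (h/2)[f(x₀) + 2f(x₁) + 2f(x₂) + ... + f(xₙ)]

x_0 = 1.2500, f(x_0) = 0.390244, coefficient = 1
x_1 = 1.8333, f(x_1) = 0.229299, coefficient = 2
x_2 = 2.4167, f(x_2) = 0.146193, coefficient = 2
x_3 = 3.0000, f(x_3) = 0.100000, coefficient = 1

I ≈ (0.583333/2) × 1.241228 = 0.362025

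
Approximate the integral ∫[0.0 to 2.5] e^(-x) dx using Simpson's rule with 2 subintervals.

f(x) = e^(-x)
a = 0.0, b = 2.5, n = 2
h = (b - a)/n = 1.250000

Simpson's rule: (h/3)[f(x₀) + 4f(x₁) + 2f(x₂) + ... + f(xₙ)]

x_0 = 0.0000, f(x_0) = 1.000000, coefficient = 1
x_1 = 1.2500, f(x_1) = 0.286505, coefficient = 4
x_2 = 2.5000, f(x_2) = 0.082085, coefficient = 1

I ≈ (1.250000/3) × 2.228104 = 0.928377
Exact value: 0.917915
Error: 0.010462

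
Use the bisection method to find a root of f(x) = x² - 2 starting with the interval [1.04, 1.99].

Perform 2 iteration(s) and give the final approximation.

f(x) = x² - 2
Initial interval: [1.04, 1.99]

Iteration 1:
  c_1 = (1.040000 + 1.990000)/2 = 1.515000
  f(c_1) = f(1.515000) = 0.295225
  f(a) × f(c) < 0, new interval: [1.040000, 1.515000]
Iteration 2:
  c_2 = (1.040000 + 1.515000)/2 = 1.277500
  f(c_2) = f(1.277500) = -0.367994
  f(a) × f(c) ≥ 0, new interval: [1.277500, 1.515000]

After 2 iteration(s), the approximation is c_2 = 1.277500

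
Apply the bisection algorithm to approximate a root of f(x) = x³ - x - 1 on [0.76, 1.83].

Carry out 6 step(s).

f(x) = x³ - x - 1
Initial interval: [0.76, 1.83]

Iteration 1:
  c_1 = (0.760000 + 1.830000)/2 = 1.295000
  f(c_1) = f(1.295000) = -0.123253
  f(a) × f(c) ≥ 0, new interval: [1.295000, 1.830000]
Iteration 2:
  c_2 = (1.295000 + 1.830000)/2 = 1.562500
  f(c_2) = f(1.562500) = 1.252197
  f(a) × f(c) < 0, new interval: [1.295000, 1.562500]
Iteration 3:
  c_3 = (1.295000 + 1.562500)/2 = 1.428750
  f(c_3) = f(1.428750) = 0.487795
  f(a) × f(c) < 0, new interval: [1.295000, 1.428750]
Iteration 4:
  c_4 = (1.295000 + 1.428750)/2 = 1.361875
  f(c_4) = f(1.361875) = 0.163999
  f(a) × f(c) < 0, new interval: [1.295000, 1.361875]
Iteration 5:
  c_5 = (1.295000 + 1.361875)/2 = 1.328437
  f(c_5) = f(1.328437) = 0.015918
  f(a) × f(c) < 0, new interval: [1.295000, 1.328437]
Iteration 6:
  c_6 = (1.295000 + 1.328437)/2 = 1.311719
  f(c_6) = f(1.311719) = -0.054767
  f(a) × f(c) ≥ 0, new interval: [1.311719, 1.328437]

After 6 iteration(s), the approximation is c_6 = 1.311719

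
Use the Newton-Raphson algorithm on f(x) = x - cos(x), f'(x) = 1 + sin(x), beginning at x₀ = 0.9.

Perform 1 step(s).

f(x) = x - cos(x)
f'(x) = 1 + sin(x)
x₀ = 0.9

Newton-Raphson formula: x_{n+1} = x_n - f(x_n)/f'(x_n)

Iteration 1:
  f(0.900000) = 0.278390
  f'(0.900000) = 1.783327
  x_1 = 0.900000 - 0.278390/1.783327 = 0.743893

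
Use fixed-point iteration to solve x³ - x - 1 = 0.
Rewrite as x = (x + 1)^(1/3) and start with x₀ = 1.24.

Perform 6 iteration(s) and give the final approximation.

Equation: x³ - x - 1 = 0
Fixed-point form: x = (x + 1)^(1/3)
x₀ = 1.24

x_1 = g(1.240000) = 1.308427
x_2 = g(1.308427) = 1.321616
x_3 = g(1.321616) = 1.324129
x_4 = g(1.324129) = 1.324606
x_5 = g(1.324606) = 1.324697
x_6 = g(1.324697) = 1.324714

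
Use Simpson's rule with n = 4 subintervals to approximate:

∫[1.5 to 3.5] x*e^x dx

f(x) = x*e^x
a = 1.5, b = 3.5, n = 4
h = (b - a)/n = 0.500000

Simpson's rule: (h/3)[f(x₀) + 4f(x₁) + 2f(x₂) + ... + f(xₙ)]

x_0 = 1.5000, f(x_0) = 6.722534, coefficient = 1
x_1 = 2.0000, f(x_1) = 14.778112, coefficient = 4
x_2 = 2.5000, f(x_2) = 30.456235, coefficient = 2
x_3 = 3.0000, f(x_3) = 60.256611, coefficient = 4
x_4 = 3.5000, f(x_4) = 115.904082, coefficient = 1

I ≈ (0.500000/3) × 483.677977 = 80.612996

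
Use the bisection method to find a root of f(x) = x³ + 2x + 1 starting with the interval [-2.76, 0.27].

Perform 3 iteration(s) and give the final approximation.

f(x) = x³ + 2x + 1
Initial interval: [-2.76, 0.27]

Iteration 1:
  c_1 = (-2.760000 + 0.270000)/2 = -1.245000
  f(c_1) = f(-1.245000) = -3.419781
  f(a) × f(c) ≥ 0, new interval: [-1.245000, 0.270000]
Iteration 2:
  c_2 = (-1.245000 + 0.270000)/2 = -0.487500
  f(c_2) = f(-0.487500) = -0.090857
  f(a) × f(c) ≥ 0, new interval: [-0.487500, 0.270000]
Iteration 3:
  c_3 = (-0.487500 + 0.270000)/2 = -0.108750
  f(c_3) = f(-0.108750) = 0.781214
  f(a) × f(c) < 0, new interval: [-0.487500, -0.108750]

After 3 iteration(s), the approximation is c_3 = -0.108750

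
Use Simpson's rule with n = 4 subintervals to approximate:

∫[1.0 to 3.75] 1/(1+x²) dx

f(x) = 1/(1+x²)
a = 1.0, b = 3.75, n = 4
h = (b - a)/n = 0.687500

Simpson's rule: (h/3)[f(x₀) + 4f(x₁) + 2f(x₂) + ... + f(xₙ)]

x_0 = 1.0000, f(x_0) = 0.500000, coefficient = 1
x_1 = 1.6875, f(x_1) = 0.259898, coefficient = 4
x_2 = 2.3750, f(x_2) = 0.150588, coefficient = 2
x_3 = 3.0625, f(x_3) = 0.096349, coefficient = 4
x_4 = 3.7500, f(x_4) = 0.066390, coefficient = 1

I ≈ (0.687500/3) × 2.292557 = 0.525378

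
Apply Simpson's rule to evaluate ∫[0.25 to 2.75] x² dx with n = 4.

f(x) = x²
a = 0.25, b = 2.75, n = 4
h = (b - a)/n = 0.625000

Simpson's rule: (h/3)[f(x₀) + 4f(x₁) + 2f(x₂) + ... + f(xₙ)]

x_0 = 0.2500, f(x_0) = 0.062500, coefficient = 1
x_1 = 0.8750, f(x_1) = 0.765625, coefficient = 4
x_2 = 1.5000, f(x_2) = 2.250000, coefficient = 2
x_3 = 2.1250, f(x_3) = 4.515625, coefficient = 4
x_4 = 2.7500, f(x_4) = 7.562500, coefficient = 1

I ≈ (0.625000/3) × 33.250000 = 6.927083
Exact value: 6.927083
Error: 0.000000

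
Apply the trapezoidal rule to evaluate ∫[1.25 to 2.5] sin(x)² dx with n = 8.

f(x) = sin(x)²
a = 1.25, b = 2.5, n = 8
h = (b - a)/n = 0.156250

Trapezoidal rule: (h/2)[f(x₀) + 2f(x₁) + 2f(x₂) + ... + f(xₙ)]

x_0 = 1.2500, f(x_0) = 0.900572, coefficient = 1
x_1 = 1.4062, f(x_1) = 0.973168, coefficient = 2
x_2 = 1.5625, f(x_2) = 0.999931, coefficient = 2
x_3 = 1.7188, f(x_3) = 0.978269, coefficient = 2
x_4 = 1.8750, f(x_4) = 0.910280, coefficient = 2
x_5 = 2.0312, f(x_5) = 0.802549, coefficient = 2
x_6 = 2.1875, f(x_6) = 0.665512, coefficient = 2
x_7 = 2.3438, f(x_7) = 0.512443, coefficient = 2
x_8 = 2.5000, f(x_8) = 0.358169, coefficient = 1

I ≈ (0.156250/2) × 12.943045 = 1.011175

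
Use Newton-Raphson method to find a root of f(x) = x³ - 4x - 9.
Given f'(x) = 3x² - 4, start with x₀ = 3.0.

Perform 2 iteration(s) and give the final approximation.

f(x) = x³ - 4x - 9
f'(x) = 3x² - 4
x₀ = 3.0

Newton-Raphson formula: x_{n+1} = x_n - f(x_n)/f'(x_n)

Iteration 1:
  f(3.000000) = 6.000000
  f'(3.000000) = 23.000000
  x_1 = 3.000000 - 6.000000/23.000000 = 2.739130
Iteration 2:
  f(2.739130) = 0.594723
  f'(2.739130) = 18.508507
  x_2 = 2.739130 - 0.594723/18.508507 = 2.706998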